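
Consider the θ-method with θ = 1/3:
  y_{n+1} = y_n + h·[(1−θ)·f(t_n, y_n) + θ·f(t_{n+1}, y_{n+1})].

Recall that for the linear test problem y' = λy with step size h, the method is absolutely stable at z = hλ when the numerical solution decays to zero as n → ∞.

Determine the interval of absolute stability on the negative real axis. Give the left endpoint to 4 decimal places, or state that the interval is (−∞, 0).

Set f=λy, z=hλ:
  y_{n+1} = y_n + z·[2/3·y_n + 1/3·y_{n+1}] ⇒ (1 − 1/3z)y_{n+1} = (1 + 2/3z)y_n
  R(z) = (1 + 2/3z)/(1 − 1/3z).

Solve |R(x)|<1 on ℝ⁻.
x=-1.3: |R|=0.0930
R=−1: 1+2/3x = −1+1/3x ⇒ -1/3x=2 ⇒ x=2/(-1/3)=-6.0000
Confirm numerically:
  x=-5.057: |R|=0.88296 <1
  x=-4.716: |R|=0.83359 <1
  x=-2.744: |R|=0.43315 <1
  x=-6.558: |R|=1.05838 >1
  x=-6.503: |R|=1.05293 >1
  x=-6.321: |R|=1.03444 >1
So |R|<1 on (-6.0000, 0).

z∈(-6.0000,0).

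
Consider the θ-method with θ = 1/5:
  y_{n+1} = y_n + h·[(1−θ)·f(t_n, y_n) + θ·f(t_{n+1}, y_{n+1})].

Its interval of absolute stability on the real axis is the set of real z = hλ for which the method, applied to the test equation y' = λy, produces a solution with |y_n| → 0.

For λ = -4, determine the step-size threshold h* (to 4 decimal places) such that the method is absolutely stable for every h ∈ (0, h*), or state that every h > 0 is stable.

(-3.3333,0); λ=-4 ⇒ h* = (10/3)/4 = 0.8333.

With y'=λy (z=hλ):
  y_{n+1} = y_n + z·[4/5·y_n + 1/5·y_{n+1}] ⇒ (1 − 1/5z)y_{n+1} = (1 + 4/5z)y_n
  R(z) = (1 + 4/5z)/(1 − 1/5z).

Solve |R(x)|<1 on ℝ⁻.
x=-1.13: |R|=0.0783
R=−1: 1+4/5x = −1+1/5x ⇒ -3/5x=2 ⇒ x=2/(-3/5)=-3.3333
Confirm numerically:
  x=-3.220: |R|=0.95864 <1
  x=-2.722: |R|=0.76250 <1
  x=-2.010: |R|=0.43367 <1
  x=-3.879: |R|=1.18437 >1
  x=-3.705: |R|=1.12809 >1
Interval (-3.3333, 0).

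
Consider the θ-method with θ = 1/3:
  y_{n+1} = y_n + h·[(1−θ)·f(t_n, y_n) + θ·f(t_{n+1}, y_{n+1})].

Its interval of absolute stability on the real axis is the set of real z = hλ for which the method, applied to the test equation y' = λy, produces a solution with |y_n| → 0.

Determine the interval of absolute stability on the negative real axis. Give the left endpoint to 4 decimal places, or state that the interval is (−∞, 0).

z∈(-6.0000,0).

Test eqn y'=λy, z=hλ:
  y_{n+1} = y_n + z·[2/3·y_n + 1/3·y_{n+1}] ⇒ (1 − 1/3z)y_{n+1} = (1 + 2/3z)y_n
  ⇒ R(z) = (1 + 2/3z)/(1 − 1/3z).

Boundary: |R(x)|=1, x<0.
x=-0.8: |R|=0.3684
R=−1: 1+2/3x = −1+1/3x ⇒ -1/3x=2 ⇒ x=2/(-1/3)=-6.0000
Confirm numerically:
  x=-5.154: |R|=0.89625 <1
  x=-3.775: |R|=0.67159 <1
  x=-3.022: |R|=0.50548 <1
  x=-6.219: |R|=1.02376 >1
  x=-6.168: |R|=1.01832 >1
Stable set (-6.0000, 0).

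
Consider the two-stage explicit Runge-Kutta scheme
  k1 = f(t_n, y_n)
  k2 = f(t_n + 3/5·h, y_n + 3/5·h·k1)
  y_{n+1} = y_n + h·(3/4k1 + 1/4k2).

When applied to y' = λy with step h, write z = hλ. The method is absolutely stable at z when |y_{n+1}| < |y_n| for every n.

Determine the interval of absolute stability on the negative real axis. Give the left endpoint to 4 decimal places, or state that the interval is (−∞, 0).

z∈(-6.6667,0).

On y'=λy, z=hλ:
  k1=λy_n ⇒ h·k1=z·y_n;  k2=λ(1+3/5z)y_n ⇒ h·k2=z(1+3/5z)y_n
  y_{n+1}/y_n = 1 + 3/4z + 1/4z(1+3/5z) = 1 + z + 3/20z²
  so R(z) = 1 + z + 3/20z².

Solve |R(x)|<1 on ℝ⁻.
x=-0.56: |R|=0.4870
R=1: x+3/20x²=0 ⇒ x=−20/3=-6.6667; min R=1−1/(4·3/20)=-0.6667>−1
Confirm numerically:
  x=-5.753: |R|=0.21155 <1
  x=-5.560: |R|=0.07704 <1
  x=-4.540: |R|=0.44826 <1
  x=-3.900: |R|=0.61850 <1
  x=-7.056: |R|=1.41207 >1
  x=-6.690: |R|=1.02342 >1
Interval (-6.6667, 0).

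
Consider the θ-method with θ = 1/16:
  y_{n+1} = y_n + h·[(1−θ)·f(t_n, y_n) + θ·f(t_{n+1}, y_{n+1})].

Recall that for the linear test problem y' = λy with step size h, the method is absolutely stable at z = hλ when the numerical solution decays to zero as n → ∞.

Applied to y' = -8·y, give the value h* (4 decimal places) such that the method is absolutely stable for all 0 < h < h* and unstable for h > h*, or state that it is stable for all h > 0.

(-2.2857,0); λ=-8 ⇒ h* = (16/7)/8 = 0.2857.

Set f=λy, z=hλ:
  y_{n+1} = y_n + z·[15/16·y_n + 1/16·y_{n+1}] ⇒ (1 − 1/16z)y_{n+1} = (1 + 15/16z)y_n
  R(z) = (1 + 15/16z)/(1 − 1/16z).

Boundary: |R(x)|=1, x<0.
x=-1.13: |R|=0.0555
R=−1: 1+15/16x = −1+1/16x ⇒ -7/8x=2 ⇒ x=2/(-7/8)=-2.2857
Confirm numerically:
  x=-2.154: |R|=0.89842 <1
  x=-1.590: |R|=0.44628 <1
  x=-1.489: |R|=0.36223 <1
  x=-1.217: |R|=0.13098 <1
  x=-2.587: |R|=1.22693 >1
  x=-2.548: |R|=1.19797 >1
  x=-2.465: |R|=1.13593 >1
Interval (-2.2857, 0).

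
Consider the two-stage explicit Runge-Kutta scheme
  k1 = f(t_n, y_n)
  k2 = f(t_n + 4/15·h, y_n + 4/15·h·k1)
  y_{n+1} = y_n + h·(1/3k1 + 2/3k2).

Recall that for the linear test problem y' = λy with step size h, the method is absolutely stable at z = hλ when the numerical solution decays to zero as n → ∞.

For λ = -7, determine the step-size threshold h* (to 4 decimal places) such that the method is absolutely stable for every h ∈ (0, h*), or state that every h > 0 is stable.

(-5.6250,0); λ=-7 ⇒ h* = (45/8)/7 = 0.8036.

Test eqn y'=λy, z=hλ:
  k1=λy_n ⇒ h·k1=z·y_n;  k2=λ(1+4/15z)y_n ⇒ h·k2=z(1+4/15z)y_n
  y_{n+1}/y_n = 1 + 1/3z + 2/3z(1+4/15z) = 1 + z + 8/45z²
  so R(z) = 1 + z + 8/45z².

Solve |R(x)|<1 on ℝ⁻.
x=-1.3: |R|=0.0004
R=1: x+8/45x²=0 ⇒ x=−45/8=-5.6250; min R=1−1/(4·8/45)=-0.4062>−1
Confirm numerically:
  x=-3.961: |R|=0.17175 <1
  x=-3.330: |R|=0.35864 <1
  x=-2.599: |R|=0.39815 <1
  x=-6.017: |R|=1.41932 >1
  x=-5.689: |R|=1.06473 >1
So |R|<1 on (-5.6250, 0).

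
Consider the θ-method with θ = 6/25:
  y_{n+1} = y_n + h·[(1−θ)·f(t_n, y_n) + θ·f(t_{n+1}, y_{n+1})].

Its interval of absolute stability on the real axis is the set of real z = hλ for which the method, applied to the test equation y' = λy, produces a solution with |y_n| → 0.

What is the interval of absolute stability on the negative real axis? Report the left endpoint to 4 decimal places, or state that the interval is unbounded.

(-3.8462, 0).

On y'=λy, z=hλ:
  y_{n+1} = y_n + z·[19/25·y_n + 6/25·y_{n+1}] ⇒ (1 − 6/25z)y_{n+1} = (1 + 19/25z)y_n
  ⇒ R(z) = (1 + 19/25z)/(1 − 6/25z).

Need |R(x)|<1, x<0.
x=-0.61: |R|=0.4679
R=−1: 1+19/25x = −1+6/25x ⇒ -13/25x=2 ⇒ x=2/(-13/25)=-3.8462
Confirm numerically:
  x=-2.874: |R|=0.70083 <1
  x=-2.851: |R|=0.69275 <1
  x=-2.801: |R|=0.67500 <1
  x=-2.257: |R|=0.46399 <1
  x=-4.095: |R|=1.06526 >1
  x=-3.976: |R|=1.03455 >1
Stable set (-3.8462, 0).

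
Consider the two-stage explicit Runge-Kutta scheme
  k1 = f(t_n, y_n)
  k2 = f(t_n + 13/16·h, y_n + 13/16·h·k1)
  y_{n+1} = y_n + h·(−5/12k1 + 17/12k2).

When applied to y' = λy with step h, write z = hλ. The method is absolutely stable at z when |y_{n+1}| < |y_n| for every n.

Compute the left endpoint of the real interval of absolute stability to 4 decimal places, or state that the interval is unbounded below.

On y'=λy, z=hλ:
  k1=λy_n ⇒ h·k1=z·y_n;  k2=λ(1+13/16z)y_n ⇒ h·k2=z(1+13/16z)y_n
  y_{n+1}/y_n = 1 − 5/12z + 17/12z(1+13/16z) = 1 + z + 221/192z²
  Hence R(z) = 1 + z + 221/192z².

Solve |R(x)|<1 on ℝ⁻.
x=-1.06: |R|=1.2333
R=1: x+221/192x²=0 ⇒ x=−192/221=-0.8688; min R=1−1/(4·221/192)=0.7828>−1
Confirm numerically:
  x=-0.823: |R|=0.95663 <1
  x=-0.691: |R|=0.85860 <1
  x=-0.638: |R|=0.83052 <1
  x=-0.415: |R|=0.78324 <1
  x=-1.311: |R|=1.66732 >1
  x=-1.153: |R|=1.37721 >1
  x=-0.933: |R|=1.06897 >1
So |R|<1 on (-0.8688, 0).

z* = -0.8688.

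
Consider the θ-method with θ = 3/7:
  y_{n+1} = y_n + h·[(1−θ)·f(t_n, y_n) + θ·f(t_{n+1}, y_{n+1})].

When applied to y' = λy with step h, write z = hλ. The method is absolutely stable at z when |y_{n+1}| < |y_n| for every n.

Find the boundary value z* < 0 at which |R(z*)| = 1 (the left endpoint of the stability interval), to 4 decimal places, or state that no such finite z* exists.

z* = -14.0000.

On y'=λy, z=hλ:
  y_{n+1} = y_n + z·[4/7·y_n + 3/7·y_{n+1}] ⇒ (1 − 3/7z)y_{n+1} = (1 + 4/7z)y_n
  ⇒ R(z) = (1 + 4/7z)/(1 − 3/7z).

Boundary: |R(x)|=1, x<0.
x=-1.45: |R|=0.1057
R=−1: 1+4/7x = −1+3/7x ⇒ -1/7x=2 ⇒ x=2/(-1/7)=-14.0000
Confirm numerically:
  x=-11.886: |R|=0.95044 <1
  x=-8.203: |R|=0.81660 <1
  x=-6.806: |R|=0.73762 <1
  x=-14.485: |R|=1.00961 >1
  x=-14.216: |R|=1.00435 >1
So |R|<1 on (-14.0000, 0).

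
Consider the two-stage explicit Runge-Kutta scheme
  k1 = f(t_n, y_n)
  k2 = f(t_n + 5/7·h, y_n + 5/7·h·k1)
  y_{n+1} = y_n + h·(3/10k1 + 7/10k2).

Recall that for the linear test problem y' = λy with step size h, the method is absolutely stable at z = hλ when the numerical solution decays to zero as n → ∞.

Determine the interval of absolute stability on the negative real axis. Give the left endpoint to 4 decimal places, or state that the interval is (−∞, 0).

(-2.0000, 0).

With y'=λy (z=hλ):
  k1=λy_n ⇒ h·k1=z·y_n;  k2=λ(1+5/7z)y_n ⇒ h·k2=z(1+5/7z)y_n
  y_{n+1}/y_n = 1 + 3/10z + 7/10z(1+5/7z) = 1 + z + 1/2z²
  R(z) = 1 + z + 1/2z².

Need |R(x)|<1, x<0.
x=-1.55: |R|=0.6513
R=1: x+1/2x²=0 ⇒ x=−2=-2.0000; min R=1−1/(4·1/2)=0.5000>−1
Confirm numerically:
  x=-1.514: |R|=0.63210 <1
  x=-1.512: |R|=0.63107 <1
  x=-0.956: |R|=0.50097 <1
  x=-0.853: |R|=0.51080 <1
  x=-2.561: |R|=1.71836 >1
  x=-2.056: |R|=1.05757 >1
So |R|<1 on (-2.0000, 0).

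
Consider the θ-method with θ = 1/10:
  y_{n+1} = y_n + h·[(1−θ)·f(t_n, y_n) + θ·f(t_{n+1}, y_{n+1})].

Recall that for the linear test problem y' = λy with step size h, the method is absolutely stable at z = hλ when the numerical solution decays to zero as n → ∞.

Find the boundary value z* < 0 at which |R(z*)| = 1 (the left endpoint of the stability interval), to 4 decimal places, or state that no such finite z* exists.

z* = -2.5000.

On y'=λy, z=hλ:
  y_{n+1} = y_n + z·[9/10·y_n + 1/10·y_{n+1}] ⇒ (1 − 1/10z)y_{n+1} = (1 + 9/10z)y_n
  R(z) = (1 + 9/10z)/(1 − 1/10z).

Find x<0 with |R(x)|<1.
x=-0.59: |R|=0.4429
R=−1: 1+9/10x = −1+1/10x ⇒ -4/5x=2 ⇒ x=2/(-4/5)=-2.5000
Confirm numerically:
  x=-2.286: |R|=0.86065 <1
  x=-2.274: |R|=0.85270 <1
  x=-1.985: |R|=0.65624 <1
  x=-1.864: |R|=0.57114 <1
  x=-2.934: |R|=1.26844 >1
  x=-2.918: |R|=1.25886 >1
  x=-2.753: |R|=1.15871 >1
So |R|<1 on (-2.5000, 0).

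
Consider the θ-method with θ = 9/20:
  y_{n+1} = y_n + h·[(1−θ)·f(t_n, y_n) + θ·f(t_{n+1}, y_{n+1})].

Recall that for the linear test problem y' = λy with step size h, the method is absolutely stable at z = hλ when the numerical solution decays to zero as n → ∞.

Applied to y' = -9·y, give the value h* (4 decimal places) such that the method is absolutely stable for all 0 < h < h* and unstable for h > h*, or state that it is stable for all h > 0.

(-20.0000,0); λ=-9 ⇒ h* = (20)/9 = 2.2222.

Test eqn y'=λy, z=hλ:
  y_{n+1} = y_n + z·[11/20·y_n + 9/20·y_{n+1}] ⇒ (1 − 9/20z)y_{n+1} = (1 + 11/20z)y_n
  Hence R(z) = (1 + 11/20z)/(1 − 9/20z).

Solve |R(x)|<1 on ℝ⁻.
x=-1.46: |R|=0.1189
R=−1: 1+11/20x = −1+9/20x ⇒ -1/10x=2 ⇒ x=2/(-1/10)=-20.0000
Confirm numerically:
  x=-18.772: |R|=0.98700 <1
  x=-18.515: |R|=0.98409 <1
  x=-18.125: |R|=0.97952 <1
  x=-9.059: |R|=0.78448 <1
  x=-20.170: |R|=1.00169 >1
  x=-20.167: |R|=1.00166 >1
  x=-20.107: |R|=1.00106 >1
Interval (-20.0000, 0).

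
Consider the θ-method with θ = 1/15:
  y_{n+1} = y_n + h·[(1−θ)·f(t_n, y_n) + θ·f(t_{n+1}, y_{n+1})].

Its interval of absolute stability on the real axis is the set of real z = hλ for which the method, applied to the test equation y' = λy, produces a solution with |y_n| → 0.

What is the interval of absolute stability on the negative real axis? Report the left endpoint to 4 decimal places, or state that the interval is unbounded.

(-2.3077, 0).

Set f=λy, z=hλ:
  y_{n+1} = y_n + z·[14/15·y_n + 1/15·y_{n+1}] ⇒ (1 − 1/15z)y_{n+1} = (1 + 14/15z)y_n
  ⇒ R(z) = (1 + 14/15z)/(1 − 1/15z).

Solve |R(x)|<1 on ℝ⁻.
x=-1.73: |R|=0.5511
R=−1: 1+14/15x = −1+1/15x ⇒ -13/15x=2 ⇒ x=2/(-13/15)=-2.3077
Confirm numerically:
  x=-1.258: |R|=0.16066 <1
  x=-1.116: |R|=0.03872 <1
  x=-0.984: |R|=0.07658 <1
  x=-2.646: |R|=1.24923 >1
  x=-2.641: |R|=1.24562 >1
  x=-2.461: |R|=1.11414 >1
Interval (-2.3077, 0).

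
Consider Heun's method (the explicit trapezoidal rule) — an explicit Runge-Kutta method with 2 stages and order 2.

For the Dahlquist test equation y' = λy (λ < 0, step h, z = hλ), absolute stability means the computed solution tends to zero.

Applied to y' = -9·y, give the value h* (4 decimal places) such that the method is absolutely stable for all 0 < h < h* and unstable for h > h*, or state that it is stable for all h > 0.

(-2.0000,0); λ=-9 ⇒ h* = 0.2222.

With y'=λy (z=hλ):
  order 2, 2-stage ⇒ R(z)=1+z+z^2/2
  (e.g. R(-0.55)=0.60125, |R|=0.60125)

Solve |R(x)|<1 on ℝ⁻.
x=-0.55: |R|=0.6013
|R(-1.57)|=0.6624 |R(-1.06)|=0.5018 |R(-0.8)|=0.5200
Bisect:
  x_lo=-2.3865 |R|=1.4612  x_hi=-0.1771 |R|=0.8386
  mid=-1.28182 |R|=0.53971 →hi
  mid=-1.83417 |R|=0.84792 →hi
  mid=-2.11034 |R|=1.11643 →lo
  mid=-1.97226 |R|=0.97264 →hi
  mid=-2.04130 |R|=1.04215 →lo
  mid=-2.00678 |R|=1.00680 →lo
  mid=-1.98952 |R|=0.98957 →hi
  mid=-1.99815 |R|=0.99815 →hi
  ...
  [-2.00003,-1.99990] ⇒ x*=-2.0000
Interval (-2.0000, 0).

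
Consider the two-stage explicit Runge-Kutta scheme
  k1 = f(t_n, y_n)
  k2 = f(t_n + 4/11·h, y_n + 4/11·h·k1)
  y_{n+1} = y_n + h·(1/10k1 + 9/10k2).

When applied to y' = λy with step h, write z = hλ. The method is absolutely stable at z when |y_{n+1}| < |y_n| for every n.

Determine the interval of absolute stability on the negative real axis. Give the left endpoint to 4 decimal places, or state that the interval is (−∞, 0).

Set f=λy, z=hλ:
  k1=λy_n ⇒ h·k1=z·y_n;  k2=λ(1+4/11z)y_n ⇒ h·k2=z(1+4/11z)y_n
  y_{n+1}/y_n = 1 + 1/10z + 9/10z(1+4/11z) = 1 + z + 18/55z²
  Hence R(z) = 1 + z + 18/55z².

Find x<0 with |R(x)|<1.
x=-0.58: |R|=0.5301
R=1: x+18/55x²=0 ⇒ x=−55/18=-3.0556; min R=1−1/(4·18/55)=0.2361>−1
Confirm numerically:
  x=-2.421: |R|=0.49722 <1
  x=-2.239: |R|=0.40166 <1
  x=-1.767: |R|=0.25484 <1
  x=-1.736: |R|=0.25030 <1
  x=-3.533: |R|=1.55205 >1
  x=-3.344: |R|=1.31567 >1
  x=-3.304: |R|=1.26865 >1
So |R|<1 on (-3.0556, 0).

z∈(-3.0556,0).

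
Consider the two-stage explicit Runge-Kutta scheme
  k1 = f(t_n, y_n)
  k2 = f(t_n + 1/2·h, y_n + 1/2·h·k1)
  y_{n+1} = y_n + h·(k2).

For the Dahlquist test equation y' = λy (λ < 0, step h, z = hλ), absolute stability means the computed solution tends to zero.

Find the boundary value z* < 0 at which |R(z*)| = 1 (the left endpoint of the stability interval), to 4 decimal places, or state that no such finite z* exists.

z* = -2.0000.

Test eqn y'=λy, z=hλ:
  k1=λy_n ⇒ h·k1=z·y_n;  k2=λ(1+1/2z)y_n ⇒ h·k2=z(1+1/2z)y_n
  y_{n+1}/y_n = 1 + z(1+1/2z) = 1 + z + 1/2z²
  R(z) = 1 + z + 1/2z².

Need |R(x)|<1, x<0.
x=-0.46: |R|=0.6458
R=1: x+1/2x²=0 ⇒ x=−2=-2.0000; min R=1−1/(4·1/2)=0.5000>−1
Confirm numerically:
  x=-1.895: |R|=0.90051 <1
  x=-1.649: |R|=0.71060 <1
  x=-1.244: |R|=0.52977 <1
  x=-2.600: |R|=1.78000 >1
  x=-2.427: |R|=1.51816 >1
  x=-2.135: |R|=1.14411 >1
So |R|<1 on (-2.0000, 0).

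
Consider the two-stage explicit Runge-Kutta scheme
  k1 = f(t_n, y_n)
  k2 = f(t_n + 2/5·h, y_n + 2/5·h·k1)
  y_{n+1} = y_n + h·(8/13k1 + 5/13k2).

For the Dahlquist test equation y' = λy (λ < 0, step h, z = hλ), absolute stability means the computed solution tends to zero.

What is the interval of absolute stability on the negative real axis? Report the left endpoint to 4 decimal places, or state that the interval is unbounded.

z∈(-6.5000,0).

On y'=λy, z=hλ:
  k1=λy_n ⇒ h·k1=z·y_n;  k2=λ(1+2/5z)y_n ⇒ h·k2=z(1+2/5z)y_n
  y_{n+1}/y_n = 1 + 8/13z + 5/13z(1+2/5z) = 1 + z + 2/13z²
  so R(z) = 1 + z + 2/13z².

Solve |R(x)|<1 on ℝ⁻.
x=-1.22: |R|=0.0090
R=1: x+2/13x²=0 ⇒ x=−13/2=-6.5000; min R=1−1/(4·2/13)=-0.6250>−1
Confirm numerically:
  x=-6.109: |R|=0.63252 <1
  x=-6.054: |R|=0.58460 <1
  x=-3.822: |R|=0.57466 <1
  x=-7.061: |R|=1.60942 >1
  x=-6.881: |R|=1.40333 >1
Interval (-6.5000, 0).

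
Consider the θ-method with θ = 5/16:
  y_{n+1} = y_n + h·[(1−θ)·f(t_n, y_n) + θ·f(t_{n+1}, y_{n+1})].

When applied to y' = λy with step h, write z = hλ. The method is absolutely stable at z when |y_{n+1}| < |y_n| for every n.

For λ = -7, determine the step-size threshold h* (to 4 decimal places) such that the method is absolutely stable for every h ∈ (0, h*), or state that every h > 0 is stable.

(-5.3333,0); λ=-7 ⇒ h* = (16/3)/7 = 0.7619.

On y'=λy, z=hλ:
  y_{n+1} = y_n + z·[11/16·y_n + 5/16·y_{n+1}] ⇒ (1 − 5/16z)y_{n+1} = (1 + 11/16z)y_n
  so R(z) = (1 + 11/16z)/(1 − 5/16z).

Boundary: |R(x)|=1, x<0.
x=-1.59: |R|=0.0622
R=−1: 1+11/16x = −1+5/16x ⇒ -3/8x=2 ⇒ x=2/(-3/8)=-5.3333
Confirm numerically:
  x=-5.085: |R|=0.96403 <1
  x=-4.788: |R|=0.91808 <1
  x=-4.424: |R|=0.85687 <1
  x=-4.301: |R|=0.83485 <1
  x=-5.824: |R|=1.06525 >1
  x=-5.732: |R|=1.05356 >1
Stable set (-5.3333, 0).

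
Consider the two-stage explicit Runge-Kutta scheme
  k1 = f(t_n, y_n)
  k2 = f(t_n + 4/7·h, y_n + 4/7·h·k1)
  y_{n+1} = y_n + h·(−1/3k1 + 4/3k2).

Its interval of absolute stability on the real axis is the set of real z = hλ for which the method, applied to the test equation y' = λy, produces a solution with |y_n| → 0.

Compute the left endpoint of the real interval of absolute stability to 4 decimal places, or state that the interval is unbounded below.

z* = -1.3125.

Set f=λy, z=hλ:
  k1=λy_n ⇒ h·k1=z·y_n;  k2=λ(1+4/7z)y_n ⇒ h·k2=z(1+4/7z)y_n
  y_{n+1}/y_n = 1 − 1/3z + 4/3z(1+4/7z) = 1 + z + 16/21z²
  R(z) = 1 + z + 16/21z².

Boundary: |R(x)|=1, x<0.
x=-0.72: |R|=0.6750
R=1: x+16/21x²=0 ⇒ x=−21/16=-1.3125; min R=1−1/(4·16/21)=0.6719>−1
Confirm numerically:
  x=-1.047: |R|=0.78821 <1
  x=-1.028: |R|=0.77717 <1
  x=-0.984: |R|=0.75372 <1
  x=-1.897: |R|=1.84480 >1
  x=-1.788: |R|=1.64777 >1
  x=-1.564: |R|=1.29969 >1
Stable set (-1.3125, 0).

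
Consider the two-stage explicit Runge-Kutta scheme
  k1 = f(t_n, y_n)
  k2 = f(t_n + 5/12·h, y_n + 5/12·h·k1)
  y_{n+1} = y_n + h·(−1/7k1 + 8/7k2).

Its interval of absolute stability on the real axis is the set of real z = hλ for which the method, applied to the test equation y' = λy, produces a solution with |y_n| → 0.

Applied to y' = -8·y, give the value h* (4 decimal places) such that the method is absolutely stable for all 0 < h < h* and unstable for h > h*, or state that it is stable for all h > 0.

On y'=λy, z=hλ:
  k1=λy_n ⇒ h·k1=z·y_n;  k2=λ(1+5/12z)y_n ⇒ h·k2=z(1+5/12z)y_n
  y_{n+1}/y_n = 1 − 1/7z + 8/7z(1+5/12z) = 1 + z + 10/21z²
  ⇒ R(z) = 1 + z + 10/21z².

Need |R(x)|<1, x<0.
x=-1.29: |R|=0.5024
R=1: x+10/21x²=0 ⇒ x=−21/10=-2.1000; min R=1−1/(4·10/21)=0.4750>−1
Confirm numerically:
  x=-1.962: |R|=0.87107 <1
  x=-1.671: |R|=0.65864 <1
  x=-0.862: |R|=0.49183 <1
  x=-2.335: |R|=1.26130 >1
  x=-2.245: |R|=1.15501 >1
  x=-2.189: |R|=1.09277 >1
Stable set (-2.1000, 0).

(-2.1000,0); λ=-8 ⇒ h* = (21/10)/8 = 0.2625.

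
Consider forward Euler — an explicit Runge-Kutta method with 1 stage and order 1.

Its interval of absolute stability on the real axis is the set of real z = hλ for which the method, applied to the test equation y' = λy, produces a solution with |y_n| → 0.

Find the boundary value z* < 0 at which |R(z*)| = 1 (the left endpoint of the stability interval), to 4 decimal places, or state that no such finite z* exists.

z* = -2.0000.

Test eqn y'=λy, z=hλ:
  order 1, 1-stage ⇒ R(z)=1+z
  (e.g. R(-1.15)=-0.15000, |R|=0.15000)

Boundary: |R(x)|=1, x<0.
x=-1.15: |R|=0.1500
|R(-1.99)|=0.9900 |R(-1.34)|=0.3400 |R(-0.76)|=0.2400
Bisect:
  x_lo=-2.5923 |R|=1.5923  x_hi=-0.3495 |R|=0.6505
  mid=-1.47093 |R|=0.47093 →hi
  mid=-2.03164 |R|=1.03164 →lo
  mid=-1.75128 |R|=0.75128 →hi
  mid=-1.89146 |R|=0.89146 →hi
  mid=-1.96155 |R|=0.96155 →hi
  mid=-1.99659 |R|=0.99659 →hi
  mid=-2.01411 |R|=1.01411 →lo
  mid=-2.00535 |R|=1.00535 →lo
  mid=-2.00097 |R|=1.00097 →lo
  ...
  [-2.00001,-1.99988] ⇒ x*=-2.0000
Interval (-2.0000, 0).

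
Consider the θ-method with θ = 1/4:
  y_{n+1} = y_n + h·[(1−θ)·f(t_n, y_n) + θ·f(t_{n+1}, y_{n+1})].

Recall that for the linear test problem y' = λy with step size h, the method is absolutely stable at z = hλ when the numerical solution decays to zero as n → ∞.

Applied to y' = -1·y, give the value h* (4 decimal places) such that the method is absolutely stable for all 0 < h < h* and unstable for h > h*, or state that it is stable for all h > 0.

With y'=λy (z=hλ):
  y_{n+1} = y_n + z·[3/4·y_n + 1/4·y_{n+1}] ⇒ (1 − 1/4z)y_{n+1} = (1 + 3/4z)y_n
  ⇒ R(z) = (1 + 3/4z)/(1 − 1/4z).

Solve |R(x)|<1 on ℝ⁻.
x=-1.68: |R|=0.1831
R=−1: 1+3/4x = −1+1/4x ⇒ -1/2x=2 ⇒ x=2/(-1/2)=-4.0000
Confirm numerically:
  x=-3.883: |R|=0.97032 <1
  x=-3.219: |R|=0.78363 <1
  x=-3.042: |R|=0.72792 <1
  x=-2.142: |R|=0.39499 <1
  x=-4.563: |R|=1.13150 >1
  x=-4.183: |R|=1.04473 >1
  x=-4.173: |R|=1.04233 >1
So |R|<1 on (-4.0000, 0).

(-4.0000,0); λ=-1 ⇒ h* = (4)/1 = 4.0000.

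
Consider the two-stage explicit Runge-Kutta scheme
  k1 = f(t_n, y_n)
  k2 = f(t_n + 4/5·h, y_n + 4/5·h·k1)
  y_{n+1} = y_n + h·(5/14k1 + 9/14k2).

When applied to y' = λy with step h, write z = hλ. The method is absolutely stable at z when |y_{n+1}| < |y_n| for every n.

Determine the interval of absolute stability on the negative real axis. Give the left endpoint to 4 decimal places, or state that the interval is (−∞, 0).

On y'=λy, z=hλ:
  k1=λy_n ⇒ h·k1=z·y_n;  k2=λ(1+4/5z)y_n ⇒ h·k2=z(1+4/5z)y_n
  y_{n+1}/y_n = 1 + 5/14z + 9/14z(1+4/5z) = 1 + z + 18/35z²
  R(z) = 1 + z + 18/35z².

Solve |R(x)|<1 on ℝ⁻.
x=-1.48: |R|=0.6465
R=1: x+18/35x²=0 ⇒ x=−35/18=-1.9444; min R=1−1/(4·18/35)=0.5139>−1
Confirm numerically:
  x=-1.519: |R|=0.66764 <1
  x=-1.172: |R|=0.53441 <1
  x=-0.792: |R|=0.53059 <1
  x=-0.788: |R|=0.53134 <1
  x=-2.526: |R|=1.75549 >1
  x=-2.006: |R|=1.06350 >1
Stable set (-1.9444, 0).

(-1.9444, 0).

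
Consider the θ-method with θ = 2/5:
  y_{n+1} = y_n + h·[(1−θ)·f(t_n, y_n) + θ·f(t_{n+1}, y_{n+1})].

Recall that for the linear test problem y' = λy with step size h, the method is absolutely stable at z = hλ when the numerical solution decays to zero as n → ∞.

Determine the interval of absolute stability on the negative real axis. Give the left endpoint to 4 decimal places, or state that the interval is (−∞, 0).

z∈(-10.0000,0).

On y'=λy, z=hλ:
  y_{n+1} = y_n + z·[3/5·y_n + 2/5·y_{n+1}] ⇒ (1 − 2/5z)y_{n+1} = (1 + 3/5z)y_n
  so R(z) = (1 + 3/5z)/(1 − 2/5z).

Solve |R(x)|<1 on ℝ⁻.
x=-1.07: |R|=0.2507
R=−1: 1+3/5x = −1+2/5x ⇒ -1/5x=2 ⇒ x=2/(-1/5)=-10.0000
Confirm numerically:
  x=-8.735: |R|=0.94370 <1
  x=-4.916: |R|=0.65723 <1
  x=-4.161: |R|=0.56170 <1
  x=-10.563: |R|=1.02155 >1
  x=-10.069: |R|=1.00274 >1
  x=-10.068: |R|=1.00271 >1
Interval (-10.0000, 0).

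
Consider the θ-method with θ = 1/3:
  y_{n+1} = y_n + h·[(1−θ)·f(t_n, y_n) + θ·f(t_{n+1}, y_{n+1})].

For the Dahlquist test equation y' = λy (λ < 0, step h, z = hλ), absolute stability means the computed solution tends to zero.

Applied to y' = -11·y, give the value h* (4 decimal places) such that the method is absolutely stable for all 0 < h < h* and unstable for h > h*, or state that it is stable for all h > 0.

Test eqn y'=λy, z=hλ:
  y_{n+1} = y_n + z·[2/3·y_n + 1/3·y_{n+1}] ⇒ (1 − 1/3z)y_{n+1} = (1 + 2/3z)y_n
  Hence R(z) = (1 + 2/3z)/(1 − 1/3z).

Need |R(x)|<1, x<0.
x=-0.48: |R|=0.5862
R=−1: 1+2/3x = −1+1/3x ⇒ -1/3x=2 ⇒ x=2/(-1/3)=-6.0000
Confirm numerically:
  x=-5.335: |R|=0.92022 <1
  x=-4.481: |R|=0.79695 <1
  x=-4.387: |R|=0.78164 <1
  x=-6.548: |R|=1.05739 >1
  x=-6.212: |R|=1.02301 >1
  x=-6.039: |R|=1.00431 >1
So |R|<1 on (-6.0000, 0).

(-6.0000,0); λ=-11 ⇒ h* = (6)/11 = 0.5455.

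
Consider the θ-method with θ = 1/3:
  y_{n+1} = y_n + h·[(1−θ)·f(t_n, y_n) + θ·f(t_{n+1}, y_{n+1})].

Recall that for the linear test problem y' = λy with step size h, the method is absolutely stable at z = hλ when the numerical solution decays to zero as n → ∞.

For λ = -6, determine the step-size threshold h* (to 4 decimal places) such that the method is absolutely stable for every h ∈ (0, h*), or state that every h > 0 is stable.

(-6.0000,0); λ=-6 ⇒ h* = (6)/6 = 1.0000.

Set f=λy, z=hλ:
  y_{n+1} = y_n + z·[2/3·y_n + 1/3·y_{n+1}] ⇒ (1 − 1/3z)y_{n+1} = (1 + 2/3z)y_n
  ⇒ R(z) = (1 + 2/3z)/(1 − 1/3z).

Solve |R(x)|<1 on ℝ⁻.
x=-0.87: |R|=0.3256
R=−1: 1+2/3x = −1+1/3x ⇒ -1/3x=2 ⇒ x=2/(-1/3)=-6.0000
Confirm numerically:
  x=-4.374: |R|=0.77950 <1
  x=-3.425: |R|=0.59922 <1
  x=-2.836: |R|=0.45785 <1
  x=-6.495: |R|=1.05213 >1
  x=-6.326: |R|=1.03496 >1
  x=-6.196: |R|=1.02131 >1
So |R|<1 on (-6.0000, 0).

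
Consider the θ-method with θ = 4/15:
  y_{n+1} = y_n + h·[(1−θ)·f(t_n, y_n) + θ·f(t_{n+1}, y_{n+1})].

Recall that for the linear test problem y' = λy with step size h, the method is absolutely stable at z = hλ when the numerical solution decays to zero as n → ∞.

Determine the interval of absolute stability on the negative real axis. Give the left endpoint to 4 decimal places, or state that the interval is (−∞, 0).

z∈(-4.2857,0).

Test eqn y'=λy, z=hλ:
  y_{n+1} = y_n + z·[11/15·y_n + 4/15·y_{n+1}] ⇒ (1 − 4/15z)y_{n+1} = (1 + 11/15z)y_n
  ⇒ R(z) = (1 + 11/15z)/(1 − 4/15z).

Solve |R(x)|<1 on ℝ⁻.
x=-1.77: |R|=0.2024
R=−1: 1+11/15x = −1+4/15x ⇒ -7/15x=2 ⇒ x=2/(-7/15)=-4.2857
Confirm numerically:
  x=-3.143: |R|=0.70989 <1
  x=-2.515: |R|=0.50539 <1
  x=-2.488: |R|=0.49567 <1
  x=-4.592: |R|=1.06425 >1
  x=-4.307: |R|=1.00462 >1
Stable set (-4.2857, 0).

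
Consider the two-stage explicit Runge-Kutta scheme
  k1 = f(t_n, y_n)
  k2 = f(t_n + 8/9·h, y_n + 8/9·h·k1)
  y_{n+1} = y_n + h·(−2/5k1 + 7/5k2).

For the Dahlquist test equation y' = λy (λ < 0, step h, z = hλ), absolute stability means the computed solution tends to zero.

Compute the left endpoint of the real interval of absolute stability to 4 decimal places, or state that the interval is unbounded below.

z* = -0.8036.

Test eqn y'=λy, z=hλ:
  k1=λy_n ⇒ h·k1=z·y_n;  k2=λ(1+8/9z)y_n ⇒ h·k2=z(1+8/9z)y_n
  y_{n+1}/y_n = 1 − 2/5z + 7/5z(1+8/9z) = 1 + z + 56/45z²
  so R(z) = 1 + z + 56/45z².

Solve |R(x)|<1 on ℝ⁻.
x=-1.66: |R|=2.7692
R=1: x+56/45x²=0 ⇒ x=−45/56=-0.8036; min R=1−1/(4·56/45)=0.7991>−1
Confirm numerically:
  x=-0.566: |R|=0.83267 <1
  x=-0.457: |R|=0.80290 <1
  x=-0.446: |R|=0.80154 <1
  x=-0.332: |R|=0.80517 <1
  x=-0.980: |R|=1.21516 >1
  x=-0.872: |R|=1.07426 >1
  x=-0.847: |R|=1.04578 >1
So |R|<1 on (-0.8036, 0).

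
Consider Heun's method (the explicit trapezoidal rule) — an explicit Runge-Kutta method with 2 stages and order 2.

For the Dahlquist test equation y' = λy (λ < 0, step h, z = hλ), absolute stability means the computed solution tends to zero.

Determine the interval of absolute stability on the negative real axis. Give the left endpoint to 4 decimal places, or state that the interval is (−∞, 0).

(-2.0000, 0).

On y'=λy, z=hλ:
  order 2, 2-stage ⇒ R(z)=1+z+z^2/2
  (e.g. R(-0.77)=0.52645, |R|=0.52645)

Boundary: |R(x)|=1, x<0.
x=-0.77: |R|=0.5264
|R(-1.87)|=0.8785 |R(-1.86)|=0.8698 |R(-1.75)|=0.7812
Bisect:
  x_lo=-2.6837 |R|=1.9175  x_hi=-0.2075 |R|=0.8140
  mid=-1.44564 |R|=0.59930 →hi
  mid=-2.06468 |R|=1.06677 →lo
  mid=-1.75516 |R|=0.78513 →hi
  mid=-1.90992 |R|=0.91398 →hi
  mid=-1.98730 |R|=0.98738 →hi
  mid=-2.02599 |R|=1.02633 →lo
  mid=-2.00665 |R|=1.00667 →lo
  mid=-1.99697 |R|=0.99698 →hi
  mid=-2.00181 |R|=1.00181 →lo
  ...
  [-2.00015,-2.00000] ⇒ x*=-2.0000
So |R|<1 on (-2.0000, 0).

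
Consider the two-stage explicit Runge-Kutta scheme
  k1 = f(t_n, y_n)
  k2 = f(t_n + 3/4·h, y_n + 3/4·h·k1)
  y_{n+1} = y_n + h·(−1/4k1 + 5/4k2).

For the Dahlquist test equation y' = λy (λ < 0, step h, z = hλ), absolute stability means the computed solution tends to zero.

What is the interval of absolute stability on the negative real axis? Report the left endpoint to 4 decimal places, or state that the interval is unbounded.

(-1.0667, 0).

On y'=λy, z=hλ:
  k1=λy_n ⇒ h·k1=z·y_n;  k2=λ(1+3/4z)y_n ⇒ h·k2=z(1+3/4z)y_n
  y_{n+1}/y_n = 1 − 1/4z + 5/4z(1+3/4z) = 1 + z + 15/16z²
  so R(z) = 1 + z + 15/16z².

Solve |R(x)|<1 on ℝ⁻.
x=-1.73: |R|=2.0758
R=1: x+15/16x²=0 ⇒ x=−16/15=-1.0667; min R=1−1/(4·15/16)=0.7333>−1
Confirm numerically:
  x=-1.036: |R|=0.97022 <1
  x=-0.472: |R|=0.73686 <1
  x=-0.454: |R|=0.73923 <1
  x=-1.400: |R|=1.43750 >1
  x=-1.200: |R|=1.15000 >1
So |R|<1 on (-1.0667, 0).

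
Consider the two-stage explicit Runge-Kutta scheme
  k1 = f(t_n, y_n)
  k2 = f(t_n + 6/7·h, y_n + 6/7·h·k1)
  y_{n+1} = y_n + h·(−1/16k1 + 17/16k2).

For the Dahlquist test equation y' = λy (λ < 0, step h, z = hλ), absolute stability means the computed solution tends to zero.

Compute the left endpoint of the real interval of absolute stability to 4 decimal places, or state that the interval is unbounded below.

z* = -1.0980.

Test eqn y'=λy, z=hλ:
  k1=λy_n ⇒ h·k1=z·y_n;  k2=λ(1+6/7z)y_n ⇒ h·k2=z(1+6/7z)y_n
  y_{n+1}/y_n = 1 − 1/16z + 17/16z(1+6/7z) = 1 + z + 51/56z²
  ⇒ R(z) = 1 + z + 51/56z².

Need |R(x)|<1, x<0.
x=-1.23: |R|=1.1478
R=1: x+51/56x²=0 ⇒ x=−56/51=-1.0980; min R=1−1/(4·51/56)=0.7255>−1
Confirm numerically:
  x=-1.039: |R|=0.94414 <1
  x=-0.813: |R|=0.78895 <1
  x=-0.800: |R|=0.78286 <1
  x=-0.751: |R|=0.76264 <1
  x=-1.469: |R|=1.49629 >1
  x=-1.176: |R|=1.08350 >1
  x=-1.137: |R|=1.04034 >1
Interval (-1.0980, 0).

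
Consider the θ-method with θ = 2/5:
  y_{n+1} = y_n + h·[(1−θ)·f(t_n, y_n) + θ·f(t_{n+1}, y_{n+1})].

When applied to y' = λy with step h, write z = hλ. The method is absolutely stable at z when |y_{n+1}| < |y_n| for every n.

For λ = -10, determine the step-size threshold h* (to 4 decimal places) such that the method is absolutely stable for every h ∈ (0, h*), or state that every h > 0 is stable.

(-10.0000,0); λ=-10 ⇒ h* = (10)/10 = 1.0000.

On y'=λy, z=hλ:
  y_{n+1} = y_n + z·[3/5·y_n + 2/5·y_{n+1}] ⇒ (1 − 2/5z)y_{n+1} = (1 + 3/5z)y_n
  Hence R(z) = (1 + 3/5z)/(1 − 2/5z).

Solve |R(x)|<1 on ℝ⁻.
x=-1.28: |R|=0.1534
R=−1: 1+3/5x = −1+2/5x ⇒ -1/5x=2 ⇒ x=2/(-1/5)=-10.0000
Confirm numerically:
  x=-9.335: |R|=0.97191 <1
  x=-8.461: |R|=0.92980 <1
  x=-6.860: |R|=0.83226 <1
  x=-4.369: |R|=0.59012 <1
  x=-10.297: |R|=1.01160 >1
  x=-10.026: |R|=1.00104 >1
Stable set (-10.0000, 0).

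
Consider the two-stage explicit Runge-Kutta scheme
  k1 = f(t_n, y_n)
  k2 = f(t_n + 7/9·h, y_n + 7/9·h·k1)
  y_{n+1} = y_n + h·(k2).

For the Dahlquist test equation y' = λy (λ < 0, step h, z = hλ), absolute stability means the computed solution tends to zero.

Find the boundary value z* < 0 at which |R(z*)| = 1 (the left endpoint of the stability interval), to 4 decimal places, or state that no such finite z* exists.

z* = -1.2857.

Test eqn y'=λy, z=hλ:
  k1=λy_n ⇒ h·k1=z·y_n;  k2=λ(1+7/9z)y_n ⇒ h·k2=z(1+7/9z)y_n
  y_{n+1}/y_n = 1 + z(1+7/9z) = 1 + z + 7/9z²
  so R(z) = 1 + z + 7/9z².

Need |R(x)|<1, x<0.
x=-0.92: |R|=0.7383
R=1: x+7/9x²=0 ⇒ x=−9/7=-1.2857; min R=1−1/(4·7/9)=0.6786>−1
Confirm numerically:
  x=-1.216: |R|=0.93407 <1
  x=-1.137: |R|=0.86849 <1
  x=-0.833: |R|=0.70669 <1
  x=-0.528: |R|=0.68883 <1
  x=-1.879: |R|=1.86705 >1
  x=-1.475: |R|=1.21715 >1
  x=-1.410: |R|=1.13630 >1
Interval (-1.2857, 0).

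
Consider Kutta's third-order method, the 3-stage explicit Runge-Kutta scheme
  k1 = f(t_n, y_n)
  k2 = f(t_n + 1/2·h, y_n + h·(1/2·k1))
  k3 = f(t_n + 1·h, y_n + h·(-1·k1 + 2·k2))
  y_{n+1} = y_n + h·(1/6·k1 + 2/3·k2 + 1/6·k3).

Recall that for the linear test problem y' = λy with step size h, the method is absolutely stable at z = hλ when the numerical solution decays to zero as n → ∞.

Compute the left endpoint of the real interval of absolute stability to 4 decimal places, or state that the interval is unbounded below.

left endpoint -2.5127.

Test eqn y'=λy, z=hλ:
  order 3, 3-stage ⇒ R(z)=1+z+z^2/2+z^3/6
  (e.g. R(-0.58)=0.55568, |R|=0.55568)

Boundary: |R(x)|=1, x<0.
x=-0.58: |R|=0.5557
|R(-1.95)|=0.2846 |R(-1.83)|=0.1770 |R(-0.53)|=0.5856
Bisect:
  x_lo=-2.8821 |R|=1.7188  x_hi=-0.1979 |R|=0.8204
  mid=-1.54001 |R|=0.03709 →hi
  mid=-2.21105 |R|=0.56822 →hi
  mid=-2.54657 |R|=1.05648 →lo
  mid=-2.37881 |R|=0.79295 →hi
  mid=-2.46269 |R|=0.91957 →hi
  mid=-2.50463 |R|=0.98670 →hi
  mid=-2.52560 |R|=1.02125 →lo
  mid=-2.51511 |R|=1.00389 →lo
  mid=-2.50987 |R|=0.99528 →hi
  mid=-2.51249 |R|=0.99958 →hi
  ...
  [-2.51282,-2.51265] ⇒ x*=-2.5127
Stable set (-2.5127, 0).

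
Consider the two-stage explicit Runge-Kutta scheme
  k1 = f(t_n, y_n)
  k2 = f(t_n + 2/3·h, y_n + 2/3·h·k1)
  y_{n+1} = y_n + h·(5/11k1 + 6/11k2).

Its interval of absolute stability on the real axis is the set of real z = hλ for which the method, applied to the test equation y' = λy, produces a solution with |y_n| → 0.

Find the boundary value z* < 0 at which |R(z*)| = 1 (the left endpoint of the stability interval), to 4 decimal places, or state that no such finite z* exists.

On y'=λy, z=hλ:
  k1=λy_n ⇒ h·k1=z·y_n;  k2=λ(1+2/3z)y_n ⇒ h·k2=z(1+2/3z)y_n
  y_{n+1}/y_n = 1 + 5/11z + 6/11z(1+2/3z) = 1 + z + 4/11z²
  Hence R(z) = 1 + z + 4/11z².

Boundary: |R(x)|=1, x<0.
x=-1.35: |R|=0.3127
R=1: x+4/11x²=0 ⇒ x=−11/4=-2.7500; min R=1−1/(4·4/11)=0.3125>−1
Confirm numerically:
  x=-2.619: |R|=0.87524 <1
  x=-2.412: |R|=0.70354 <1
  x=-1.418: |R|=0.31317 <1
  x=-3.224: |R|=1.55570 >1
  x=-3.167: |R|=1.48023 >1
  x=-2.818: |R|=1.06968 >1
So |R|<1 on (-2.7500, 0).

left endpoint -2.7500.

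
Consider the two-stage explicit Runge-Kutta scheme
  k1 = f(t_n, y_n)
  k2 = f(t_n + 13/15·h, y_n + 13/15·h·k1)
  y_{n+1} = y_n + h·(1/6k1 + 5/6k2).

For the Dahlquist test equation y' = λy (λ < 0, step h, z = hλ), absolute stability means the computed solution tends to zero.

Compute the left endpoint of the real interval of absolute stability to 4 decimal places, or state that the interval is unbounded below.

z* = -1.3846.

With y'=λy (z=hλ):
  k1=λy_n ⇒ h·k1=z·y_n;  k2=λ(1+13/15z)y_n ⇒ h·k2=z(1+13/15z)y_n
  y_{n+1}/y_n = 1 + 1/6z + 5/6z(1+13/15z) = 1 + z + 13/18z²
  so R(z) = 1 + z + 13/18z².

Need |R(x)|<1, x<0.
x=-1.62: |R|=1.2754
R=1: x+13/18x²=0 ⇒ x=−18/13=-1.3846; min R=1−1/(4·13/18)=0.6538>−1
Confirm numerically:
  x=-1.229: |R|=0.86187 <1
  x=-1.209: |R|=0.84666 <1
  x=-1.085: |R|=0.76522 <1
  x=-0.912: |R|=0.68870 <1
  x=-1.782: |R|=1.51143 >1
  x=-1.479: |R|=1.10082 >1
  x=-1.475: |R|=1.09628 >1
So |R|<1 on (-1.3846, 0).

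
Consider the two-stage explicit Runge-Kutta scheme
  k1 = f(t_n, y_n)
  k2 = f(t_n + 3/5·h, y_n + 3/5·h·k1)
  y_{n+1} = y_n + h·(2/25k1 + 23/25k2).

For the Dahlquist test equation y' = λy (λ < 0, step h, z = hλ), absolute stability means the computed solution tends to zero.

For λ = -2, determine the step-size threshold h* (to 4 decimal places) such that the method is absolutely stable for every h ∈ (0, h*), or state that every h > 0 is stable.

On y'=λy, z=hλ:
  k1=λy_n ⇒ h·k1=z·y_n;  k2=λ(1+3/5z)y_n ⇒ h·k2=z(1+3/5z)y_n
  y_{n+1}/y_n = 1 + 2/25z + 23/25z(1+3/5z) = 1 + z + 69/125z²
  R(z) = 1 + z + 69/125z².

Boundary: |R(x)|=1, x<0.
x=-0.39: |R|=0.6940
R=1: x+69/125x²=0 ⇒ x=−125/69=-1.8116; min R=1−1/(4·69/125)=0.5471>−1
Confirm numerically:
  x=-1.734: |R|=0.92573 <1
  x=-1.515: |R|=0.75196 <1
  x=-1.462: |R|=0.71787 <1
  x=-1.146: |R|=0.57895 <1
  x=-2.302: |R|=1.62316 >1
  x=-2.244: |R|=1.53562 >1
  x=-1.937: |R|=1.13409 >1
Interval (-1.8116, 0).

(-1.8116,0); λ=-2 ⇒ h* = (125/69)/2 = 0.9058.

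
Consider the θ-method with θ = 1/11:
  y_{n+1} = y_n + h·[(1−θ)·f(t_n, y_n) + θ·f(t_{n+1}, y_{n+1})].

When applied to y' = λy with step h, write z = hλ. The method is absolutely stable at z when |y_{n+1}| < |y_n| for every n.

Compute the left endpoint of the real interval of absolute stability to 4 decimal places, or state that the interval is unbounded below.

Set f=λy, z=hλ:
  y_{n+1} = y_n + z·[10/11·y_n + 1/11·y_{n+1}] ⇒ (1 − 1/11z)y_{n+1} = (1 + 10/11z)y_n
  Hence R(z) = (1 + 10/11z)/(1 − 1/11z).

Need |R(x)|<1, x<0.
x=-0.84: |R|=0.2196
R=−1: 1+10/11x = −1+1/11x ⇒ -9/11x=2 ⇒ x=2/(-9/11)=-2.4444
Confirm numerically:
  x=-1.914: |R|=0.63032 <1
  x=-1.801: |R|=0.54761 <1
  x=-1.330: |R|=0.18654 <1
  x=-1.309: |R|=0.16979 <1
  x=-2.654: |R|=1.13813 >1
  x=-2.496: |R|=1.03438 >1
  x=-2.470: |R|=1.01707 >1
So |R|<1 on (-2.4444, 0).

left endpoint -2.4444.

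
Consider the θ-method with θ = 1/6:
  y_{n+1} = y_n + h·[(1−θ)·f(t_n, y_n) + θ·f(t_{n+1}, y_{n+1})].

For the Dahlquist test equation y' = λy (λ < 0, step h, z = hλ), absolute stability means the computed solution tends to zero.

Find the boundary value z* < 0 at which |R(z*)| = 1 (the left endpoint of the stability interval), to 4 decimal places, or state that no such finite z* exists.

With y'=λy (z=hλ):
  y_{n+1} = y_n + z·[5/6·y_n + 1/6·y_{n+1}] ⇒ (1 − 1/6z)y_{n+1} = (1 + 5/6z)y_n
  Hence R(z) = (1 + 5/6z)/(1 − 1/6z).

Boundary: |R(x)|=1, x<0.
x=-0.66: |R|=0.4054
R=−1: 1+5/6x = −1+1/6x ⇒ -2/3x=2 ⇒ x=2/(-2/3)=-3.0000
Confirm numerically:
  x=-2.918: |R|=0.96322 <1
  x=-2.552: |R|=0.79046 <1
  x=-1.552: |R|=0.23305 <1
  x=-1.417: |R|=0.14629 <1
  x=-3.575: |R|=1.24021 >1
  x=-3.506: |R|=1.21292 >1
Stable set (-3.0000, 0).

left endpoint -3.0000.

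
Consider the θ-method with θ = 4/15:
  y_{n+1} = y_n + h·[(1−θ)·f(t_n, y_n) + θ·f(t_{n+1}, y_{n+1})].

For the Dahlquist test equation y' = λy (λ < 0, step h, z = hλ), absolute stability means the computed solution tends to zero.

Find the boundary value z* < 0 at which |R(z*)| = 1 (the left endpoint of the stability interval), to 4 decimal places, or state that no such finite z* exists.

z* = -4.2857.

Test eqn y'=λy, z=hλ:
  y_{n+1} = y_n + z·[11/15·y_n + 4/15·y_{n+1}] ⇒ (1 − 4/15z)y_{n+1} = (1 + 11/15z)y_n
  ⇒ R(z) = (1 + 11/15z)/(1 − 4/15z).

Boundary: |R(x)|=1, x<0.
x=-1.35: |R|=0.0074
R=−1: 1+11/15x = −1+4/15x ⇒ -7/15x=2 ⇒ x=2/(-7/15)=-4.2857
Confirm numerically:
  x=-4.057: |R|=0.94873 <1
  x=-3.289: |R|=0.75220 <1
  x=-2.782: |R|=0.59714 <1
  x=-2.488: |R|=0.49567 <1
  x=-4.797: |R|=1.10469 >1
  x=-4.678: |R|=1.08145 >1
  x=-4.481: |R|=1.04152 >1
Stable set (-4.2857, 0).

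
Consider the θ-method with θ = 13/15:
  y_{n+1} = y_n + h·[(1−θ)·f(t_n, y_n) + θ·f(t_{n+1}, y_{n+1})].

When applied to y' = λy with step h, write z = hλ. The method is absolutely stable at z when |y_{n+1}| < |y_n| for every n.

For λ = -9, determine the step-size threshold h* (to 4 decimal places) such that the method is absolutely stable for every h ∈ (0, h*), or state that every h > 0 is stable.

(−∞, 0) — no finite endpoint. Any h>0 works for λ=-9.

Test eqn y'=λy, z=hλ:
  y_{n+1} = y_n + z·[2/15·y_n + 13/15·y_{n+1}] ⇒ (1 − 13/15z)y_{n+1} = (1 + 2/15z)y_n
  R(z) = (1 + 2/15z)/(1 − 13/15z).

Need |R(x)|<1, x<0.
x=-0.59: |R|=0.6096
x=-2: |R|=0.2683
x=-10: |R|=0.0345
x=-100: |R|=0.1407
θ=13/15≥1/2 ⇒ |1+2/15x|<|1−13/15x| ∀x<0 ⇒ unbounded interval.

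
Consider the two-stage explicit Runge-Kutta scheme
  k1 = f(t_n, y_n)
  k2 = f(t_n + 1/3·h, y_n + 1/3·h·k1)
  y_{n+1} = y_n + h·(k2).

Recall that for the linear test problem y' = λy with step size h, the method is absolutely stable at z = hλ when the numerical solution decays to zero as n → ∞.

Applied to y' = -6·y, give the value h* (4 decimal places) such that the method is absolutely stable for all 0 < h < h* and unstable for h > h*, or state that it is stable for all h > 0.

Test eqn y'=λy, z=hλ:
  k1=λy_n ⇒ h·k1=z·y_n;  k2=λ(1+1/3z)y_n ⇒ h·k2=z(1+1/3z)y_n
  y_{n+1}/y_n = 1 + z(1+1/3z) = 1 + z + 1/3z²
  ⇒ R(z) = 1 + z + 1/3z².

Boundary: |R(x)|=1, x<0.
x=-0.49: |R|=0.5900
R=1: x+1/3x²=0 ⇒ x=−3=-3.0000; min R=1−1/(4·1/3)=0.2500>−1
Confirm numerically:
  x=-1.936: |R|=0.31337 <1
  x=-1.373: |R|=0.25538 <1
  x=-1.367: |R|=0.25590 <1
  x=-3.579: |R|=1.69075 >1
  x=-3.326: |R|=1.36143 >1
  x=-3.026: |R|=1.02623 >1
Stable set (-3.0000, 0).

(-3.0000,0); λ=-6 ⇒ h* = (3)/6 = 0.5000.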